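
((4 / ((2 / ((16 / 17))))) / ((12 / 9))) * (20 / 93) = 160 / 527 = 0.30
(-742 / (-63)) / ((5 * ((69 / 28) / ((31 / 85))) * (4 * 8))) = 11501 / 1055700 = 0.01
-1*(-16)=16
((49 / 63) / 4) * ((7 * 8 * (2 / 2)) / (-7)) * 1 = -1.56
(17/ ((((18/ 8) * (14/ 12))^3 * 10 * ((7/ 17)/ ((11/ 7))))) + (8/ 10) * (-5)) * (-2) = 16523912/ 2268945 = 7.28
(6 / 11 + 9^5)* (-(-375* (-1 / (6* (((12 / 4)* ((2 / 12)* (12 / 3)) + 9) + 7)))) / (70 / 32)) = -21651500 / 231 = -93729.44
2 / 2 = 1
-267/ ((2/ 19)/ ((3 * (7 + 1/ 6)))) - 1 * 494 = -220115/ 4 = -55028.75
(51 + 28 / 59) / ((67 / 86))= 261182 / 3953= 66.07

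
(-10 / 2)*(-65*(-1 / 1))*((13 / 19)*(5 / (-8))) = 21125 / 152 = 138.98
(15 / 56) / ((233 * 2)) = 15 / 26096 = 0.00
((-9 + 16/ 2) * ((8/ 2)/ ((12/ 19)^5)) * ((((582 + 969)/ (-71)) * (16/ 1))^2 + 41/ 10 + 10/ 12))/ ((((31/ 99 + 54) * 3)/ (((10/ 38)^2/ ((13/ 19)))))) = -1742472185156065/ 576849776256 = -3020.67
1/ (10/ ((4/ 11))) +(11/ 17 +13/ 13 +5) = 6249/ 935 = 6.68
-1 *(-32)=32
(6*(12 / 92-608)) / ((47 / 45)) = -3774870 / 1081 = -3492.02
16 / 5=3.20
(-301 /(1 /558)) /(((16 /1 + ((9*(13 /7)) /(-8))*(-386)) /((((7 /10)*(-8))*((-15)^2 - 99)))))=16591563072 /115145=144092.78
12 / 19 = 0.63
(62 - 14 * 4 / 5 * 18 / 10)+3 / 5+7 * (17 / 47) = 52842 / 1175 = 44.97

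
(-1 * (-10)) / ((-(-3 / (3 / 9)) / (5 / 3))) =50 / 27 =1.85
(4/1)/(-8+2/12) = -0.51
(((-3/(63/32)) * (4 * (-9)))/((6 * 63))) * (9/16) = 4/49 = 0.08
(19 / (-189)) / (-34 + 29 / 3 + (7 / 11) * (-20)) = 0.00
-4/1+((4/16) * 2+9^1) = 11/2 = 5.50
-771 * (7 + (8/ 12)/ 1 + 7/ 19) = -117706/ 19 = -6195.05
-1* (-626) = 626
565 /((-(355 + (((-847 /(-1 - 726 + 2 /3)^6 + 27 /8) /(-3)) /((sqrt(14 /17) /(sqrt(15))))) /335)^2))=-3780366616374766979267150288734552162420004469724258302592689965530124585227204762832536065516131420800 /843222478759331941106375827769495501198713843907756908582172867053324586485368290709209051997025444895881 - 5108756943439292988403593233290798165540126846114517151793364077401300379940716947163486894848000 * sqrt(3570) /843222478759331941106375827769495501198713843907756908582172867053324586485368290709209051997025444895881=-0.00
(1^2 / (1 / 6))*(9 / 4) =27 / 2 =13.50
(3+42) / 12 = 15 / 4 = 3.75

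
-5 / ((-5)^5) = 1 / 625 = 0.00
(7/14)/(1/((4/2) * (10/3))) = 10/3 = 3.33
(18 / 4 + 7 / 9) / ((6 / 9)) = 7.92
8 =8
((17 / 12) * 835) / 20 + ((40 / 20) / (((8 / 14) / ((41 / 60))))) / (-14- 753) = 3628997 / 61360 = 59.14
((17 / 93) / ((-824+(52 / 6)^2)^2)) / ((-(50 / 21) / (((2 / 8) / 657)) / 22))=-11781 / 10280265880000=-0.00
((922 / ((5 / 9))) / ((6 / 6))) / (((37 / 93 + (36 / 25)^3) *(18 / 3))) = 401934375 / 4917133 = 81.74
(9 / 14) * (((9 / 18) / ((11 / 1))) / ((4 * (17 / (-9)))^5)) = -531441 / 447811538944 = -0.00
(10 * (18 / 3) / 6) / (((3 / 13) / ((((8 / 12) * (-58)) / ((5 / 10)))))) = -30160 / 9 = -3351.11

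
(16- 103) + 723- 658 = -22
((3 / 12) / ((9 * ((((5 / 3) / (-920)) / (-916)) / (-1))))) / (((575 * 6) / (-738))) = 75112 / 25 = 3004.48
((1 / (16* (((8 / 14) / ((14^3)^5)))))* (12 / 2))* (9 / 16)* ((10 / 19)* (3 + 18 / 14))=2461135886754451200 / 19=129533467723918484.21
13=13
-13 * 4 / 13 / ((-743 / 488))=1952 / 743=2.63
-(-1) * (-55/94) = -55/94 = -0.59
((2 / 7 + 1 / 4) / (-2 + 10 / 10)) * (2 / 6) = -5 / 28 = -0.18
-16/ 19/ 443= -16/ 8417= -0.00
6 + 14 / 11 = 80 / 11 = 7.27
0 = 0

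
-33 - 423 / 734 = -24645 / 734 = -33.58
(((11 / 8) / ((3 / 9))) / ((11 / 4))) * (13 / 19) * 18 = 351 / 19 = 18.47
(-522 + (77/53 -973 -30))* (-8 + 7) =80748/53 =1523.55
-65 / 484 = -0.13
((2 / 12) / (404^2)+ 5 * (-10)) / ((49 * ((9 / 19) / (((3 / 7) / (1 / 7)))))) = -930331181 / 143956512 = -6.46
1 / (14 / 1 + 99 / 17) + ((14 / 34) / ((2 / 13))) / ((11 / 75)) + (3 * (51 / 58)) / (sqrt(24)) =51 * sqrt(6) / 232 + 2306383 / 126038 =18.84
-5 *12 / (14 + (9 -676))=0.09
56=56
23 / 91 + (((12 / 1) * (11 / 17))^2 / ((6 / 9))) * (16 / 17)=38167015 / 447083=85.37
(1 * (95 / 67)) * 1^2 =95 / 67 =1.42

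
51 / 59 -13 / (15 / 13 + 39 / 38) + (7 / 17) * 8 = -1949099 / 1080231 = -1.80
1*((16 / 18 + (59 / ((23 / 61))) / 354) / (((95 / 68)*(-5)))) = -0.19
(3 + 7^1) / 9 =10 / 9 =1.11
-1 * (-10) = 10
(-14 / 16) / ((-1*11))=7 / 88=0.08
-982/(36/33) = -5401/6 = -900.17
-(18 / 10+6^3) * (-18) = 19602 / 5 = 3920.40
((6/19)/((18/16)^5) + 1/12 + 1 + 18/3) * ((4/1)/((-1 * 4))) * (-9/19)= 10858159/3158028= 3.44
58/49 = 1.18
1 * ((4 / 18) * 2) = 4 / 9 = 0.44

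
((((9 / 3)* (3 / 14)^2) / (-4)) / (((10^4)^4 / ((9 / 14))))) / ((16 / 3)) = -0.00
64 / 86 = 32 / 43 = 0.74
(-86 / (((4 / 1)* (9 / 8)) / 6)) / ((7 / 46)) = -15824 / 21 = -753.52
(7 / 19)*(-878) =-6146 / 19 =-323.47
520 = 520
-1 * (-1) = 1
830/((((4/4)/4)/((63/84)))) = 2490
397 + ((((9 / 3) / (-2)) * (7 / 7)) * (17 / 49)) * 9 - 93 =29333 / 98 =299.32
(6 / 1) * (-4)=-24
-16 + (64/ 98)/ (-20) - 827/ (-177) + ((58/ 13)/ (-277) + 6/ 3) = -1464200681/ 156157365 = -9.38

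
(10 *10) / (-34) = -50 / 17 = -2.94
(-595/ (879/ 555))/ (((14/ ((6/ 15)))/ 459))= -1443555/ 293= -4926.81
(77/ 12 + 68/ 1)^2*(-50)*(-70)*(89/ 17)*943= 58561564445125/ 612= 95688830792.69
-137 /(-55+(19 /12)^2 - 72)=19728 /17927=1.10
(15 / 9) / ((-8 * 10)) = -1 / 48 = -0.02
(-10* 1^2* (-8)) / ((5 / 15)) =240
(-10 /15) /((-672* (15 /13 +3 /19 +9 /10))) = 0.00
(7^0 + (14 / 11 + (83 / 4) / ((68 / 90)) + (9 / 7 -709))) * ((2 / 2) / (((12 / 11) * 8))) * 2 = -7099789 / 45696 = -155.37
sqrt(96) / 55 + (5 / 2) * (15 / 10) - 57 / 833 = 4 * sqrt(6) / 55 + 12267 / 3332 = 3.86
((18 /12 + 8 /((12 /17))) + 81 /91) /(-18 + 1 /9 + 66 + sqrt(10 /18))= 9733407 /34114808 -67437*sqrt(5) /34114808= 0.28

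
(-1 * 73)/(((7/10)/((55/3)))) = -40150/21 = -1911.90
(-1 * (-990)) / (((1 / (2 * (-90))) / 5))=-891000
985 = 985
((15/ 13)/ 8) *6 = 45/ 52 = 0.87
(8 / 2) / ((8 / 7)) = 7 / 2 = 3.50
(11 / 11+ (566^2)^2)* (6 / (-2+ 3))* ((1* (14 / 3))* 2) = 5747166137272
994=994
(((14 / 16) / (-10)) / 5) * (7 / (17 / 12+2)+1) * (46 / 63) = -115 / 2952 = -0.04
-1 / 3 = -0.33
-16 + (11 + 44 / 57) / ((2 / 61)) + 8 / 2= 347.04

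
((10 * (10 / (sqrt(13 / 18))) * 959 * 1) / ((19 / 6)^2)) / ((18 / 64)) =40011.60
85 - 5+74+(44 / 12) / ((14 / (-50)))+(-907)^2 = 17278588 / 21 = 822789.90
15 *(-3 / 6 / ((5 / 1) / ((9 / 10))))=-27 / 20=-1.35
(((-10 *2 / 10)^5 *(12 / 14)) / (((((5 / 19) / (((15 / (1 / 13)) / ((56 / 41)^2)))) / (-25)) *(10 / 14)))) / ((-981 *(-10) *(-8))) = -415207 / 85456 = -4.86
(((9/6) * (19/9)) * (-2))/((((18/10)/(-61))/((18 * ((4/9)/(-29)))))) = -46360/783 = -59.21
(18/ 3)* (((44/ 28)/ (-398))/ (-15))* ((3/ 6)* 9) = 99/ 13930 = 0.01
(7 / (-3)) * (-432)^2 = -435456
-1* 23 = -23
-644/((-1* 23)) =28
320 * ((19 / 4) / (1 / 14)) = 21280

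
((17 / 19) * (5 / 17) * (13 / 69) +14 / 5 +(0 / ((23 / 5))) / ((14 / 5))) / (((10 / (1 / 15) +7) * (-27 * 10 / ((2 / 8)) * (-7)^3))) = 18679 / 381232769400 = 0.00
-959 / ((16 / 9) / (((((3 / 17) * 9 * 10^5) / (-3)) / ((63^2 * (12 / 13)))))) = 5565625 / 714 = 7794.99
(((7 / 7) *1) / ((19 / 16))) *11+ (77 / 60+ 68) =89543 / 1140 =78.55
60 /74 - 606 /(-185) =756 /185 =4.09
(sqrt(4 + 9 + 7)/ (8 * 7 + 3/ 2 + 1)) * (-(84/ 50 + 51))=-4.03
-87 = -87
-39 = -39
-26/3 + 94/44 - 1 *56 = -62.53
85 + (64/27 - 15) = 72.37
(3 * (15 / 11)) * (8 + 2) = 450 / 11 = 40.91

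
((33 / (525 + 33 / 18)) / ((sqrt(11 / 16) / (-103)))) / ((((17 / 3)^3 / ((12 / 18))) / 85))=-667440 * sqrt(11) / 913529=-2.42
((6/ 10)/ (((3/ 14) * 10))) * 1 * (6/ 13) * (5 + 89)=3948/ 325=12.15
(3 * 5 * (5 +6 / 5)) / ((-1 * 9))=-31 / 3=-10.33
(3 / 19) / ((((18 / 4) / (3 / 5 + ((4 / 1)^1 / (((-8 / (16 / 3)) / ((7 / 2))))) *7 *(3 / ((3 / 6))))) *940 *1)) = -103 / 7050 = -0.01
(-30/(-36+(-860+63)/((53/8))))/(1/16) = 6360/2071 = 3.07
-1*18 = -18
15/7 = 2.14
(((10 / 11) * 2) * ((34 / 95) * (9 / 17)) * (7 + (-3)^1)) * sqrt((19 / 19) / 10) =144 * sqrt(10) / 1045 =0.44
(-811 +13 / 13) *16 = -12960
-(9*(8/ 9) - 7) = -1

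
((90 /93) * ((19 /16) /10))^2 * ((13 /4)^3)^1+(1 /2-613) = -9636689147 /15745024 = -612.05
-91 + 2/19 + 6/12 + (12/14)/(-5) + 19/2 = -53909/665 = -81.07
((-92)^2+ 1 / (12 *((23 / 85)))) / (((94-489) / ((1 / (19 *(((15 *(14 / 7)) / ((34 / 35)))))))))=-39714533 / 1087474500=-0.04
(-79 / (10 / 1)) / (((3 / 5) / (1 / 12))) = -1.10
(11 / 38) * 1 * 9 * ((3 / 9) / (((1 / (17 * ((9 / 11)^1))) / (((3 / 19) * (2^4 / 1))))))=11016 / 361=30.52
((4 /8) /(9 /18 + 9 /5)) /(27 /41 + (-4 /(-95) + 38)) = 19475 /3466997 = 0.01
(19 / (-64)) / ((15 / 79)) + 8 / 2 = 2339 / 960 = 2.44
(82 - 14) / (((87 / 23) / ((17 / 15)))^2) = 10395908 / 1703025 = 6.10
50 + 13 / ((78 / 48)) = 58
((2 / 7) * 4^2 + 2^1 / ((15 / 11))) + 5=1159 / 105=11.04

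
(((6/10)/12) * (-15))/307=-3/1228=-0.00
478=478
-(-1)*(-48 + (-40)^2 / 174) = -3376 / 87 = -38.80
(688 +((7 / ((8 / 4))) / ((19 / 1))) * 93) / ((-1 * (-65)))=5359 / 494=10.85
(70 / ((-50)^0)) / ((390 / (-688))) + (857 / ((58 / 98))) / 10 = 241087 / 11310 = 21.32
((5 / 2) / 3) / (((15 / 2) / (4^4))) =28.44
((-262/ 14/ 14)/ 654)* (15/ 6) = -655/ 128184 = -0.01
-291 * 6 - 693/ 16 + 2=-1787.31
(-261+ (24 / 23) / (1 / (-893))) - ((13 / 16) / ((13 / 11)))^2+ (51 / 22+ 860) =-21436949 / 64768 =-330.98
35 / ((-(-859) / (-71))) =-2485 / 859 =-2.89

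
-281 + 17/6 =-1669/6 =-278.17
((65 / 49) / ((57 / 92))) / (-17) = -5980 / 47481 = -0.13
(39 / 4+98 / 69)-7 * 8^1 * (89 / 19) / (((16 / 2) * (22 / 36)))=-2450717 / 57684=-42.49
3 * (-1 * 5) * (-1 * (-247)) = -3705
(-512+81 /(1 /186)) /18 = 7277 /9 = 808.56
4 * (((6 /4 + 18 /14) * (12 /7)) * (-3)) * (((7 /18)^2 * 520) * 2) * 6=-54080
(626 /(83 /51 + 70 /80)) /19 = 255408 /19399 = 13.17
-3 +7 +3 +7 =14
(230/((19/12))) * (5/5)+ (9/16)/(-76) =176631/1216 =145.26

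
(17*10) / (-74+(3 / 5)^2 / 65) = -16250 / 7073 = -2.30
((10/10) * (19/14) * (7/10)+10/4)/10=69/200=0.34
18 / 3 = 6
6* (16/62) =48/31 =1.55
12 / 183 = 4 / 61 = 0.07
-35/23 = -1.52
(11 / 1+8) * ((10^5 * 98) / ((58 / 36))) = 3351600000 / 29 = 115572413.79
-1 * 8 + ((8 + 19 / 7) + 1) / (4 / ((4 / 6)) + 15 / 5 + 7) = -407 / 56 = -7.27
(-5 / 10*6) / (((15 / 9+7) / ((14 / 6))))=-21 / 26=-0.81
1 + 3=4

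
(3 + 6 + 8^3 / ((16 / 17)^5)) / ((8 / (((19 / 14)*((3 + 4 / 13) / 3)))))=1175082113 / 8945664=131.36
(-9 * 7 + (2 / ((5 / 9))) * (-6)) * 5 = -423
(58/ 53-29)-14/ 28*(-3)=-2799/ 106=-26.41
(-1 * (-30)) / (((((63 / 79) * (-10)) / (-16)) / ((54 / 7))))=22752 / 49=464.33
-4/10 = -2/5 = -0.40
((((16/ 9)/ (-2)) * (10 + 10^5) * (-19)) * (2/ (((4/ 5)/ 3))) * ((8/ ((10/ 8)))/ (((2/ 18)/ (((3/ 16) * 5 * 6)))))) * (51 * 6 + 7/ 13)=16356075444000/ 13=1258159649538.46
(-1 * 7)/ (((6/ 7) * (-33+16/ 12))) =49/ 190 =0.26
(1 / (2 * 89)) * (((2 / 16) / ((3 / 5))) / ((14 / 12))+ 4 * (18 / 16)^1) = 131 / 4984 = 0.03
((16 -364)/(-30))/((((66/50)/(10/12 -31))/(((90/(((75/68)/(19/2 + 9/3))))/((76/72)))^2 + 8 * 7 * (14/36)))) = -79624105959220/321651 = -247548137.45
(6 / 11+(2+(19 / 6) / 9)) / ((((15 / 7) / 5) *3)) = 12047 / 5346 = 2.25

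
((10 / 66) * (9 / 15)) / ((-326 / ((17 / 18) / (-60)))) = 17 / 3872880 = 0.00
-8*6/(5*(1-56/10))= 48/23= 2.09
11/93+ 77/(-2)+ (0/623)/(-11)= -7139/186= -38.38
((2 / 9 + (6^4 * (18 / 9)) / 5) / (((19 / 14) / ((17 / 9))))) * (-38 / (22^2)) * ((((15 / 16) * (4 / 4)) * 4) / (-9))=1388611 / 58806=23.61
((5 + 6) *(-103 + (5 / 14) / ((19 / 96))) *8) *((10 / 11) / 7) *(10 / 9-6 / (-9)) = -17227520 / 8379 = -2056.04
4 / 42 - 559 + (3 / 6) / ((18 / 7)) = -140795 / 252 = -558.71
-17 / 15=-1.13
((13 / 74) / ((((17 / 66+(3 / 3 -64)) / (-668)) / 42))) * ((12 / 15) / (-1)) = -48144096 / 766085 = -62.84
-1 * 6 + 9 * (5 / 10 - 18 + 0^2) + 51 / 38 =-3081 / 19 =-162.16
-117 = -117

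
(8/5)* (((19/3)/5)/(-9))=-152/675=-0.23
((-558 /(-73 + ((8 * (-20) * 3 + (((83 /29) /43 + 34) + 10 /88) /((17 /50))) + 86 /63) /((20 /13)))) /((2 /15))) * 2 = 4918515663600 /187319762671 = 26.26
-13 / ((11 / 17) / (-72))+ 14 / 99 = 143222 / 99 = 1446.69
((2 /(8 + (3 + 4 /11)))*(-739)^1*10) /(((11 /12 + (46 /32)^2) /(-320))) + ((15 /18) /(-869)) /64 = 85454537317 /612480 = 139522.17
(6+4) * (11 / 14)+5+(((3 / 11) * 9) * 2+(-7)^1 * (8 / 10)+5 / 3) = 15977 / 1155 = 13.83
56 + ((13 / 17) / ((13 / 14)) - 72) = -258 / 17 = -15.18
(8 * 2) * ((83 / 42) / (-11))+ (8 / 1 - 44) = -8980 / 231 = -38.87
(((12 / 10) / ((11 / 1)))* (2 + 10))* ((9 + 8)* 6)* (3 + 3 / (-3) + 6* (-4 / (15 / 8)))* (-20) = 1586304 / 55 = 28841.89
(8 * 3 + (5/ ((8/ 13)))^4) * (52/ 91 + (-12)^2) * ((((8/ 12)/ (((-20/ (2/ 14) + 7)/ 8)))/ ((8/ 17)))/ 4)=-77198343629/ 5720064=-13496.06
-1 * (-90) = 90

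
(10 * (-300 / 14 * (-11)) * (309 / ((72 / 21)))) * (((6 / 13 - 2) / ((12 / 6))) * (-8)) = 16995000 / 13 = 1307307.69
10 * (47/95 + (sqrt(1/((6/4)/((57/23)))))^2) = 9382/437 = 21.47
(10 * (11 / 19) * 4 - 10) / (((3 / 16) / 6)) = 8000 / 19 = 421.05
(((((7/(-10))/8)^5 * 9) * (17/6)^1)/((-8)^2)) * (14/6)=-2000033/419430400000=-0.00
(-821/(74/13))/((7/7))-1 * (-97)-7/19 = -47.60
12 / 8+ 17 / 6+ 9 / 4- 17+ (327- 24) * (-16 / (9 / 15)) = -97085 / 12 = -8090.42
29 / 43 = 0.67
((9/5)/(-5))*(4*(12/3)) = -144/25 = -5.76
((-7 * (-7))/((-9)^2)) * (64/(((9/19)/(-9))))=-59584/81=-735.60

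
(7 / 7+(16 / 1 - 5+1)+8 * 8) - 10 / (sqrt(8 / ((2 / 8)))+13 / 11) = 286561 / 3703 - 4840 * sqrt(2) / 3703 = 75.54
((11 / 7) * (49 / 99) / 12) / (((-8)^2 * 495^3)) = 7 / 838338336000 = 0.00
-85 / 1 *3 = -255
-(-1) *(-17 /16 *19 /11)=-323 /176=-1.84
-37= -37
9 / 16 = 0.56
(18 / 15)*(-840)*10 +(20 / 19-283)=-196877 / 19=-10361.95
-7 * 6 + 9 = -33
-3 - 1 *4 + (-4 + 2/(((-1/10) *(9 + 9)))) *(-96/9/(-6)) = -1303/81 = -16.09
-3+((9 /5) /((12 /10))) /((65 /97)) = -99 /130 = -0.76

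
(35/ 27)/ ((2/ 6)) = 35/ 9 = 3.89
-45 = -45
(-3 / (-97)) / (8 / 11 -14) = -33 / 14162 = -0.00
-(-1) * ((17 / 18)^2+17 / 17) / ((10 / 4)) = 613 / 810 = 0.76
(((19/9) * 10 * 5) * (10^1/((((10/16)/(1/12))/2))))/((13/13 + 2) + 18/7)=53200/1053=50.52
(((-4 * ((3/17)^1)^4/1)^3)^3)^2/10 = 774069914213880291264747762415619172244389888/195565545434547148388610101509566182367402774593111595478291316522107183961779907198812805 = 0.00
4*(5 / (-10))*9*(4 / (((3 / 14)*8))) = -42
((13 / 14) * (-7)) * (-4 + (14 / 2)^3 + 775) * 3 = -21723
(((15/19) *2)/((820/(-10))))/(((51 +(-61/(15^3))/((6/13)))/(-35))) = 10631250/803894503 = 0.01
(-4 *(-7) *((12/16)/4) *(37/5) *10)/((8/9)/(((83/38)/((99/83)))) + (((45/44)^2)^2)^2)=37598335577272909824/162816658618737929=230.92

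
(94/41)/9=94/369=0.25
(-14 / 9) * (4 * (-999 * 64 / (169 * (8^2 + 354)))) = 198912 / 35321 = 5.63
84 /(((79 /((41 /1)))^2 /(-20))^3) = -3192070049952000 /243087455521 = -13131.36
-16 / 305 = -0.05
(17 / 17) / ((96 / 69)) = 23 / 32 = 0.72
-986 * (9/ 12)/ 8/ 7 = -1479/ 112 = -13.21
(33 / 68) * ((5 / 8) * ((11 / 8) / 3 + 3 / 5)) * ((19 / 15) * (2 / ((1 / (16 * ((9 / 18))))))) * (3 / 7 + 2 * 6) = 769747 / 9520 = 80.86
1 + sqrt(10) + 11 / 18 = 29 / 18 + sqrt(10) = 4.77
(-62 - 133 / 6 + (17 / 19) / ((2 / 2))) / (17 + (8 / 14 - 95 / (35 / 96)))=9493 / 27702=0.34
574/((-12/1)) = -287/6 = -47.83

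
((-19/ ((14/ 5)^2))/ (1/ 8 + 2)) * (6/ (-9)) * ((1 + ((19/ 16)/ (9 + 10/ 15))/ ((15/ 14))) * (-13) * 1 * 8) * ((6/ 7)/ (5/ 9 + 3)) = -14371695/ 676396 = -21.25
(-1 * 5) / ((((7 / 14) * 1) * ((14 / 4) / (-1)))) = 20 / 7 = 2.86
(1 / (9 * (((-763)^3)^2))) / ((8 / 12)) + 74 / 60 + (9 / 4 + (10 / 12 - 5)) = -8089675188553645159 / 11838549056419968540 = -0.68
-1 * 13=-13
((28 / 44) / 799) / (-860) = -7 / 7558540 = -0.00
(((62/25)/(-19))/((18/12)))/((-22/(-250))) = -620/627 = -0.99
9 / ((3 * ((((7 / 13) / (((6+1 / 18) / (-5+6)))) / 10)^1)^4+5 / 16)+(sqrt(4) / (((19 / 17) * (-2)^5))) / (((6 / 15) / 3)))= -84.18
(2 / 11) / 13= 2 / 143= 0.01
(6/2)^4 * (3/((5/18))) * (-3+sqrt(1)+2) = 0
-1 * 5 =-5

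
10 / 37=0.27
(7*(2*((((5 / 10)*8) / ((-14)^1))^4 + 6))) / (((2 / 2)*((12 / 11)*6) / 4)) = 158642 / 3087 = 51.39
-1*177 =-177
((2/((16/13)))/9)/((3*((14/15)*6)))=65/6048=0.01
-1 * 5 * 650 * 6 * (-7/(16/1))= 34125/4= 8531.25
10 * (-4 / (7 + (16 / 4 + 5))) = -5 / 2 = -2.50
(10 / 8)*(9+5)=17.50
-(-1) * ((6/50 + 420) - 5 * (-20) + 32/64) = 26031/50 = 520.62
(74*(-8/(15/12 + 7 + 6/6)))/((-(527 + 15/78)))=1664/13707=0.12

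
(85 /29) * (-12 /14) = -510 /203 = -2.51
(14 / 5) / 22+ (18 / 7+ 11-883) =-334681 / 385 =-869.30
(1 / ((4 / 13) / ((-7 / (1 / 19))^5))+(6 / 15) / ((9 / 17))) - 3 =-24345240597809 / 180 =-135251336654.49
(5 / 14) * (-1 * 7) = -5 / 2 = -2.50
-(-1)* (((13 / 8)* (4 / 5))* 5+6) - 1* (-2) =29 / 2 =14.50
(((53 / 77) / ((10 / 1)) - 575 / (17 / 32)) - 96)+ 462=-9376159 / 13090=-716.28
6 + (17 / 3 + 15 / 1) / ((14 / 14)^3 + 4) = 152 / 15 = 10.13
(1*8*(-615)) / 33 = -1640 / 11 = -149.09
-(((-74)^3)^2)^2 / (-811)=26963771415920784510976 / 811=33247560315562003096.15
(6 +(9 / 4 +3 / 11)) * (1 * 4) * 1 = 375 / 11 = 34.09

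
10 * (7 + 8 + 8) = 230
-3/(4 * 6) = -1/8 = -0.12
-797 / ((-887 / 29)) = 23113 / 887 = 26.06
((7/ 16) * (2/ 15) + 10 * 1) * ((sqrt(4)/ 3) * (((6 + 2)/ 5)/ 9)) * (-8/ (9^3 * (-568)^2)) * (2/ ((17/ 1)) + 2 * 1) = -1/ 11645775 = -0.00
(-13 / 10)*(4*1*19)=-494 / 5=-98.80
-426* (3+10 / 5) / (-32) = 1065 / 16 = 66.56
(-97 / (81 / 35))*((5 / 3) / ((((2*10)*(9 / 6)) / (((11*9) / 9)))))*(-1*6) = 37345 / 243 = 153.68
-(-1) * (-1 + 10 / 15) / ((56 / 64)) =-8 / 21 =-0.38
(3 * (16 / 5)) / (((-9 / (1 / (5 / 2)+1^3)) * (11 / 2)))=-224 / 825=-0.27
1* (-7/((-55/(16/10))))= 56/275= 0.20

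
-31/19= -1.63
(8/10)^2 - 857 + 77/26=-554709/650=-853.40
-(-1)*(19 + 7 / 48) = 19.15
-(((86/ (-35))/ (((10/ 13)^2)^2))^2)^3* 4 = -3431240732813279656069545491805215689/ 7180725097656250000000000000000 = -477840.43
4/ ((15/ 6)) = 8/ 5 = 1.60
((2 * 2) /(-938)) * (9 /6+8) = -19 /469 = -0.04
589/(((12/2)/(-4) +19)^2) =2356/1225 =1.92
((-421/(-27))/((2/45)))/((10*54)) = 0.65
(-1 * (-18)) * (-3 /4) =-27 /2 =-13.50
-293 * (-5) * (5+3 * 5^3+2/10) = 556993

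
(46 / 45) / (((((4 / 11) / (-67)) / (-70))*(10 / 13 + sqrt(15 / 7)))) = -21595574 / 3303 + 20053033*sqrt(105) / 16515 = 5904.00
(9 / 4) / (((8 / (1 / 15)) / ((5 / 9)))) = 1 / 96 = 0.01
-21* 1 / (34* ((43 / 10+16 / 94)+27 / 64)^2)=-339302400 / 13147253399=-0.03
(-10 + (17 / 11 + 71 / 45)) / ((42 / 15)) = -1702 / 693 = -2.46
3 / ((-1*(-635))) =3 / 635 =0.00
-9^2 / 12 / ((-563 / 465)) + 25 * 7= 406655 / 2252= 180.58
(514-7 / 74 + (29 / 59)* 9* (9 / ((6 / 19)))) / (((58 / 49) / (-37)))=-34228460 / 1711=-20004.94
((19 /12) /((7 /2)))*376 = 3572 /21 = 170.10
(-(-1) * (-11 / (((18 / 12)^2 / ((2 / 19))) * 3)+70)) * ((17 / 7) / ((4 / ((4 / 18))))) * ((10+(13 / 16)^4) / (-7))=-29749293361 / 2118057984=-14.05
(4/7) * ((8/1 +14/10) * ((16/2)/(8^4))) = 47/4480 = 0.01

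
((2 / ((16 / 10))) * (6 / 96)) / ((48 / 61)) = 305 / 3072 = 0.10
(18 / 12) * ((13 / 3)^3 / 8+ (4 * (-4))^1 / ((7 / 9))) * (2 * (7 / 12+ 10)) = -1997075 / 6048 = -330.20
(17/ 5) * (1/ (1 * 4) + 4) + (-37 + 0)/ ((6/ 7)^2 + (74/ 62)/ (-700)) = -80228451/ 2226820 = -36.03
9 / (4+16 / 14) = 7 / 4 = 1.75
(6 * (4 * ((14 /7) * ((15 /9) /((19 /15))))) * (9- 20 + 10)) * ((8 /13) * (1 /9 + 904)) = -26038400 /741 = -35139.54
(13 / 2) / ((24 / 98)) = 637 / 24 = 26.54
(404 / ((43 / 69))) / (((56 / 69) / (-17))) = -8174637 / 602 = -13579.13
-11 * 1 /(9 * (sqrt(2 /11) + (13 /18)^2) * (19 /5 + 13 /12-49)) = 0.03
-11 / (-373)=11 / 373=0.03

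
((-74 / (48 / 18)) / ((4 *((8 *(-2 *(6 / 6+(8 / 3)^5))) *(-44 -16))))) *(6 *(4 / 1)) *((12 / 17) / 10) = -80919 / 897899200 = -0.00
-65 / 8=-8.12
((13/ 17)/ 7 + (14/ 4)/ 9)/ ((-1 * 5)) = -1067/ 10710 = -0.10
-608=-608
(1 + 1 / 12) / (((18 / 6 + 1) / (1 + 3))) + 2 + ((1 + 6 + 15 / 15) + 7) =217 / 12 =18.08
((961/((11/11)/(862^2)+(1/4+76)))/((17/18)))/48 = 178516321/642113868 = 0.28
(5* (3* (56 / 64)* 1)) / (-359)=-105 / 2872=-0.04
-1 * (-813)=813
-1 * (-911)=911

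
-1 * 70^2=-4900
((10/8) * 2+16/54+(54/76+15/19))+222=6110/27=226.30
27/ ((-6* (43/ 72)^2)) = -23328/ 1849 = -12.62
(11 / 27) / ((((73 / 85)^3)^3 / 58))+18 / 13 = 1949642543613104924468 / 20663926934602037463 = 94.35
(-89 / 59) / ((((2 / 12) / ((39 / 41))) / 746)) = -15536196 / 2419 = -6422.57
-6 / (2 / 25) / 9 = -25 / 3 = -8.33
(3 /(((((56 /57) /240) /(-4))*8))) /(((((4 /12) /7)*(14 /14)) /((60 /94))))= -230850 /47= -4911.70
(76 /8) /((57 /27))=9 /2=4.50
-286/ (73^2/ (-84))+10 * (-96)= -5091816/ 5329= -955.49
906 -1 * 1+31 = 936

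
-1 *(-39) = 39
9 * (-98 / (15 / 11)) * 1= -3234 / 5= -646.80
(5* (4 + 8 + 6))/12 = 15/2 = 7.50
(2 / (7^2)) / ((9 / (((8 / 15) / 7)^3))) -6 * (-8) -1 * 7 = 20931018649 / 510512625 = 41.00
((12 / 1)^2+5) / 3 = 149 / 3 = 49.67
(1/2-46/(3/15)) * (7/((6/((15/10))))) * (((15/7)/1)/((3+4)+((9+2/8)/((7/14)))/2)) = -1377/26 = -52.96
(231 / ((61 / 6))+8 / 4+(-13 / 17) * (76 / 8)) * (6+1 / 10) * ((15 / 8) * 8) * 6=325845 / 34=9583.68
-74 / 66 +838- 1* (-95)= 30752 / 33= 931.88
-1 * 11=-11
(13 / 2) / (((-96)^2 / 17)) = 0.01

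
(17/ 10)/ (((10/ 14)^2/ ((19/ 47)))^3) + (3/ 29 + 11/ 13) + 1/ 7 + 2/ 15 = 266038555145449/ 128432295468750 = 2.07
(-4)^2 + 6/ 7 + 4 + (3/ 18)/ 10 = 8767/ 420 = 20.87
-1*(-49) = 49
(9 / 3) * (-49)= -147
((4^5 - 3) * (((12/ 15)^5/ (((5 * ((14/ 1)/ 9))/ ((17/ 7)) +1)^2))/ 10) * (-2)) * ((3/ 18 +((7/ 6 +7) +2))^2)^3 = -268159819416564736/ 58141265625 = -4612211.59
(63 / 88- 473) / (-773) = 41561 / 68024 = 0.61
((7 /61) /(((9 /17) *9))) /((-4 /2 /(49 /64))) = -5831 /632448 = -0.01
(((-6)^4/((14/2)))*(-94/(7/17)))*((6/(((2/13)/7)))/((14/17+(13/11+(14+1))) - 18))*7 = 2517310224/31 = 81203555.61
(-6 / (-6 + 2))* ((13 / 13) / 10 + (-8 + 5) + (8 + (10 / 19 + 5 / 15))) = 3397 / 380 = 8.94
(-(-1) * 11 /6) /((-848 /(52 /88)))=-13 /10176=-0.00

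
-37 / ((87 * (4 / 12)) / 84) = -3108 / 29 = -107.17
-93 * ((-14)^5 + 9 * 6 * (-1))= 50022654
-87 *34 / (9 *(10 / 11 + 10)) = -5423 / 180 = -30.13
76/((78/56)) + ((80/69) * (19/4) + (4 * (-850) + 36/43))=-128792096/38571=-3339.09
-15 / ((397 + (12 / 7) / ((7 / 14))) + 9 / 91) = -1365 / 36448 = -0.04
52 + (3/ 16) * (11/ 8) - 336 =-36319/ 128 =-283.74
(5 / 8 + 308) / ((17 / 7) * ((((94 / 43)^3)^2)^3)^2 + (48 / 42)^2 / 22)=28304337966269577540575074425391784765657788782508213002313735997 / 376279976658126014051657746780763526852220793967575550337774081102665136896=0.00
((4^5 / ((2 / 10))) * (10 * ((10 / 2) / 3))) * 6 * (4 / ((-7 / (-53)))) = 108544000 / 7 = 15506285.71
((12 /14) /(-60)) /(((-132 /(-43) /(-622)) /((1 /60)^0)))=13373 /4620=2.89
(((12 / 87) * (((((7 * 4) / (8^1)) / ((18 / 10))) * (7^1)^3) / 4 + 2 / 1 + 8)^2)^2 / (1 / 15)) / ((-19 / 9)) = -131099540158203125 / 994021632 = -131888015.25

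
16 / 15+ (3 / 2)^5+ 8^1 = 7997 / 480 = 16.66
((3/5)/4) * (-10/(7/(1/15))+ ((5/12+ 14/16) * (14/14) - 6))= -807/1120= -0.72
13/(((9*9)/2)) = 26/81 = 0.32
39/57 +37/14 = 885/266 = 3.33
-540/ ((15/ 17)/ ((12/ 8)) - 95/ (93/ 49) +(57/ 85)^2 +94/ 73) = 13243641750/ 1170545857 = 11.31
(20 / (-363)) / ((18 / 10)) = -100 / 3267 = -0.03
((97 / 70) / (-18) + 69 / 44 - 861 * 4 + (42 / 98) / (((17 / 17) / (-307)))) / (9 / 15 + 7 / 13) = -80497222 / 25641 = -3139.39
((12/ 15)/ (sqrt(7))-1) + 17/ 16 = 1/ 16 + 4 * sqrt(7)/ 35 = 0.36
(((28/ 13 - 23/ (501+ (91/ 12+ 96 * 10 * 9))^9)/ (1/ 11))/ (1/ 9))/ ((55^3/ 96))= 5094422248575144509803803228670397465103372200064/ 41405868660139210864755820512455230051362319691125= 0.12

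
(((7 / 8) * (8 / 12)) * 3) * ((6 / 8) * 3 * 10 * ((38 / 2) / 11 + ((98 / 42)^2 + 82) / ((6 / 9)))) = 920955 / 176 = 5232.70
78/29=2.69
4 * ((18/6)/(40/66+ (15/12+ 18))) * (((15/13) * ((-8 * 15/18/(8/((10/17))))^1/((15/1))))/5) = -2640/579241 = -0.00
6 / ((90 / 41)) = 2.73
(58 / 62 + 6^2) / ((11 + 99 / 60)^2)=458000 / 1984279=0.23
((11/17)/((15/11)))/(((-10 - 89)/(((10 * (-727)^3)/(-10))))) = -4226646413/2295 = -1841676.00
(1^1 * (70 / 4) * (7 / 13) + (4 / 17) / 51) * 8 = 850076 / 11271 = 75.42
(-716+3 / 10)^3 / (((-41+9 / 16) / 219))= 160571018515134 / 80875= 1985422176.38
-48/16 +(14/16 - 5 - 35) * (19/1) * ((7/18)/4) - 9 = -48541/576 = -84.27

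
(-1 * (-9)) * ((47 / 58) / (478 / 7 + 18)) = 2961 / 35032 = 0.08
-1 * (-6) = 6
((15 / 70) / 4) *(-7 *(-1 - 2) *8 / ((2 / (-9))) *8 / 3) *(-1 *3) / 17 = 19.06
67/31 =2.16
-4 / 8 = -1 / 2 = -0.50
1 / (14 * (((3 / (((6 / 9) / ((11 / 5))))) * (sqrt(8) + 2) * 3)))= -5 / 4158 + 5 * sqrt(2) / 4158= 0.00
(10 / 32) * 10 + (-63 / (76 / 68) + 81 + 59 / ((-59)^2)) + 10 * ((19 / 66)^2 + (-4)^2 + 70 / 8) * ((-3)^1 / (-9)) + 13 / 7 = 23053444045 / 205089192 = 112.41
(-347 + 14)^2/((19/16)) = 1774224/19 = 93380.21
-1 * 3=-3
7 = 7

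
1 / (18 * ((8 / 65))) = 65 / 144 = 0.45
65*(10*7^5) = 10924550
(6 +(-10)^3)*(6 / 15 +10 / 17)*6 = -500976 / 85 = -5893.84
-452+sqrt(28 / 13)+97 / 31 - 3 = -14008 / 31+2*sqrt(91) / 13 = -450.40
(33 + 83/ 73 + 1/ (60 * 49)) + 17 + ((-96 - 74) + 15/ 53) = -1348826971/ 11374860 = -118.58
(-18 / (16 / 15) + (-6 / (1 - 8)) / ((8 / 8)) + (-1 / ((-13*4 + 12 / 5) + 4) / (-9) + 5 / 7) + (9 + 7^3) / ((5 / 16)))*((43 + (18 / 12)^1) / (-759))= -14204181149 / 218045520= -65.14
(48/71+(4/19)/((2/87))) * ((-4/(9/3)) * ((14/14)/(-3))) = 5896/1349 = 4.37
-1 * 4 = -4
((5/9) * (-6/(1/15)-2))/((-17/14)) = 6440/153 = 42.09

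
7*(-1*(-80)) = 560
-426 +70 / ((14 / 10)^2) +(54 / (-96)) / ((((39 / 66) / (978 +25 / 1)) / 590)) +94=-205156153 / 364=-563615.80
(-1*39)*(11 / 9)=-143 / 3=-47.67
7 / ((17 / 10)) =70 / 17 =4.12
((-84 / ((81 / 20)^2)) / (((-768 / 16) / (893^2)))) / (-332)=-139553575 / 544563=-256.27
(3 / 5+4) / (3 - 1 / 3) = 69 / 40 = 1.72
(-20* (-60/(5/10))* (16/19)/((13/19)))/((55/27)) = 207360/143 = 1450.07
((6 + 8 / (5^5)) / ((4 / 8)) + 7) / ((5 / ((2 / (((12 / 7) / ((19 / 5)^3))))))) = 950513361 / 3906250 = 243.33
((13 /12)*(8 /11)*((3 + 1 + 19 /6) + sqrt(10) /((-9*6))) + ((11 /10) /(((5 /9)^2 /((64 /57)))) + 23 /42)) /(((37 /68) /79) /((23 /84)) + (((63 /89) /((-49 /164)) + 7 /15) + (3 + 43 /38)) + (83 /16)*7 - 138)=-738126210585592 /7198507432750425 + 380258416720*sqrt(10) /2591462675790153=-0.10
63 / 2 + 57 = 177 / 2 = 88.50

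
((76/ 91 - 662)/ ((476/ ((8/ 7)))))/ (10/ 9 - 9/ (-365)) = -1.40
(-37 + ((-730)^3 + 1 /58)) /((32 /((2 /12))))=-22562988145 /11136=-2026130.40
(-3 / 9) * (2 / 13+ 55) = -239 / 13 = -18.38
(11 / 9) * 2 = 22 / 9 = 2.44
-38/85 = -0.45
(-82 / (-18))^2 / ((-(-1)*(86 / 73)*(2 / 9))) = 122713 / 1548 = 79.27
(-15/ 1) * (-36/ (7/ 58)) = 31320/ 7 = 4474.29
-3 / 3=-1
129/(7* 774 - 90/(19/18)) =817/33774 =0.02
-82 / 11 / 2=-41 / 11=-3.73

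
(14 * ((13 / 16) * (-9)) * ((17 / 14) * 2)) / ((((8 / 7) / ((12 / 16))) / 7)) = -292383 / 256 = -1142.12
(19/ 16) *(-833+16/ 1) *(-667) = 10353841/ 16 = 647115.06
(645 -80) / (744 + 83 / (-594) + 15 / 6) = 167805 / 221669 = 0.76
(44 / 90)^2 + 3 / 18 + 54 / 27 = 9743 / 4050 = 2.41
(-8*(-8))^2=4096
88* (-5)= -440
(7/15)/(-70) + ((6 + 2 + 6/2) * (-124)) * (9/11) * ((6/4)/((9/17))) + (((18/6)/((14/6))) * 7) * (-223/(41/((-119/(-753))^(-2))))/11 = -3340.19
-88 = -88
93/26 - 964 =-24971/26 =-960.42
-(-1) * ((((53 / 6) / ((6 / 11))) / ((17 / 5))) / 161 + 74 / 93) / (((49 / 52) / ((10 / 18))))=163853365 / 336757743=0.49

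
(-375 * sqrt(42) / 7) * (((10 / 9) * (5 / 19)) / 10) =-625 * sqrt(42) / 399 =-10.15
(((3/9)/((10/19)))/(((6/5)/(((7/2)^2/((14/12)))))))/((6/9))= 133/16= 8.31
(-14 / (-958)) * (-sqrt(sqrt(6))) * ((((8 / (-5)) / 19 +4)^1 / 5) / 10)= -1302 * 6^(1 / 4) / 1137625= -0.00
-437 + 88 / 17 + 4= -7273 / 17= -427.82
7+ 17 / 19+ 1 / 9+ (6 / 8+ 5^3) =91489 / 684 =133.76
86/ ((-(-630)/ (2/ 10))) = 43/ 1575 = 0.03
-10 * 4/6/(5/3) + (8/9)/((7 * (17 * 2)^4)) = -42094583/10523646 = -4.00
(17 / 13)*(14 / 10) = 119 / 65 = 1.83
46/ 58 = 23/ 29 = 0.79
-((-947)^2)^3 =-721273330206403129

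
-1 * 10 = -10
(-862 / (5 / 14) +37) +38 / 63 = -748439 / 315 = -2376.00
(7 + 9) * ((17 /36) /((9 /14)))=952 /81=11.75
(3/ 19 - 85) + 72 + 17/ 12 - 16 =-6253/ 228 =-27.43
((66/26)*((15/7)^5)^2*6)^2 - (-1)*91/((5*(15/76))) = 977725329606839765638901904304/1011366975322232112675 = 966736460.12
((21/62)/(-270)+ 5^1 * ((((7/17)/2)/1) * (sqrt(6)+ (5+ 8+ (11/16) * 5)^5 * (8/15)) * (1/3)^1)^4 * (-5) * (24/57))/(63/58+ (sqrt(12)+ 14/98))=-7688841344677246447397045940668719294280659355618108647399 * sqrt(3)/1029445881365326224440015131253302886400- 197115358054265562504137569304025031216498463 * sqrt(2)/1407535623209042326185459056640+ 484534796399401555121008113707923598901639079 * sqrt(6)/16890427478508507914225508679680+ 18900156802925842252468600612776802600226842455435646379567/4117783525461304897760060525013211545600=-8346777970515690526.41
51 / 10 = 5.10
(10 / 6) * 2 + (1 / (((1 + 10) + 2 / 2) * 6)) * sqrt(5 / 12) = sqrt(15) / 432 + 10 / 3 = 3.34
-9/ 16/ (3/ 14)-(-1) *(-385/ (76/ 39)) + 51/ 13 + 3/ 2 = -384861/ 1976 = -194.77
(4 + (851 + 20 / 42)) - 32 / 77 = 28217 / 33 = 855.06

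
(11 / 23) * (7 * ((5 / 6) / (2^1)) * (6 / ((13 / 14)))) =2695 / 299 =9.01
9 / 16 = 0.56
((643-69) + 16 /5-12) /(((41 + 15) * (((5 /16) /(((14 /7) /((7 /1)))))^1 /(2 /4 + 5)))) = 62172 /1225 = 50.75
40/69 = 0.58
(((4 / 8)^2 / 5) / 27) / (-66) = -1 / 35640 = -0.00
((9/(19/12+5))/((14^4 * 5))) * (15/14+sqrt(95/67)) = 81/10622024+27 * sqrt(6365)/254169860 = 0.00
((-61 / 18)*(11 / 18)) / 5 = -671 / 1620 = -0.41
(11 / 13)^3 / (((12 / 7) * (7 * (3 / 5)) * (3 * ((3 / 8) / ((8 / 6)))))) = 53240 / 533871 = 0.10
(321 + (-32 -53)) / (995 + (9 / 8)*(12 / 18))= 944 / 3983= 0.24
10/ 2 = 5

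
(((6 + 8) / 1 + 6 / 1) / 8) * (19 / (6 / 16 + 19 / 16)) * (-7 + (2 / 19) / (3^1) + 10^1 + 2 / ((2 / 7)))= 4576 / 15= 305.07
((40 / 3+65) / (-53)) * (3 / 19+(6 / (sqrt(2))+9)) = -13630 / 1007 - 235 * sqrt(2) / 53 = -19.81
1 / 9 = 0.11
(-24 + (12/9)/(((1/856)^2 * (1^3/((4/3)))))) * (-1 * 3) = -3907853.33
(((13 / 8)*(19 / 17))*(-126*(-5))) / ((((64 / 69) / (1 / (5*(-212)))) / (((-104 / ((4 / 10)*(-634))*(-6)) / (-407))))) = -209373255 / 29759006464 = -0.01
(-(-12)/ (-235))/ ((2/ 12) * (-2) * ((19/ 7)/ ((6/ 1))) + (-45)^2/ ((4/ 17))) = -3024/ 509653195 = -0.00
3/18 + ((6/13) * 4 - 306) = -23711/78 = -303.99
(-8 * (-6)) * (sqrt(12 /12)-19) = -864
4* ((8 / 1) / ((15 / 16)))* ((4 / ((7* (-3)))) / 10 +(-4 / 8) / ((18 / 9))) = -14464 / 1575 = -9.18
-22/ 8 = -11/ 4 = -2.75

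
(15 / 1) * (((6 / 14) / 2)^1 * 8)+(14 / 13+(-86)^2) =675474 / 91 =7422.79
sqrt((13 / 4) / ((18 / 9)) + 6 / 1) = sqrt(122) / 4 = 2.76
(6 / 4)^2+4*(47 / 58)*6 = 2517 / 116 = 21.70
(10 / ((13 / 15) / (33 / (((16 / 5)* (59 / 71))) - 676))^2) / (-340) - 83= -88717989508073 / 5120467456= -17326.15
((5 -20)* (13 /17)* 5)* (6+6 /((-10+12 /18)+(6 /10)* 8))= -155025 /578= -268.21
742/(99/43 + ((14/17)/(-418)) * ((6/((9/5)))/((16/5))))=2720688432/8434403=322.57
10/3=3.33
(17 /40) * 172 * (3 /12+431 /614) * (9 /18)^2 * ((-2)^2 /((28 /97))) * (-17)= -201304973 /49120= -4098.23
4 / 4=1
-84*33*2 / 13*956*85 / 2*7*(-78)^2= -737927910720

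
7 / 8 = 0.88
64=64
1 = 1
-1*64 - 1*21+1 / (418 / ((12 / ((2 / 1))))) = -17762 / 209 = -84.99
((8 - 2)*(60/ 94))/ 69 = 60/ 1081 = 0.06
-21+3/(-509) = -10692/509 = -21.01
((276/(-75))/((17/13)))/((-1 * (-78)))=-46/1275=-0.04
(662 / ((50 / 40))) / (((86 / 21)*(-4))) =-6951 / 215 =-32.33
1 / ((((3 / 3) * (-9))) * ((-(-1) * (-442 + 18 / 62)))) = 31 / 123237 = 0.00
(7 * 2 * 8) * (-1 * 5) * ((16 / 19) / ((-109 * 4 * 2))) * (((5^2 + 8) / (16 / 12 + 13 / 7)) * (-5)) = -3880800 / 138757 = -27.97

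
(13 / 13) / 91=1 / 91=0.01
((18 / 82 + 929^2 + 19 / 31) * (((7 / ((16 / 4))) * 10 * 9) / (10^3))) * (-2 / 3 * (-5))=23035449549 / 50840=453096.96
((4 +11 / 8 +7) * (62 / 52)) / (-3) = -1023 / 208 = -4.92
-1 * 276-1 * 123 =-399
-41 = -41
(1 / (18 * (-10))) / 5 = -1 / 900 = -0.00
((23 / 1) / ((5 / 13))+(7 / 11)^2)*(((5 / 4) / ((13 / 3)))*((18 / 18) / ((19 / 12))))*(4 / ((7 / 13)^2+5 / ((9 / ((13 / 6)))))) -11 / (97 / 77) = 62746205173 / 3039753893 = 20.64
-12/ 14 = -6/ 7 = -0.86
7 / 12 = 0.58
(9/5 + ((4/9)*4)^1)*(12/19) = 644/285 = 2.26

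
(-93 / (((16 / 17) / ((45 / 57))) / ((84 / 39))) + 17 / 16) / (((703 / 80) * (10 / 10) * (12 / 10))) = -15.83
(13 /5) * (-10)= -26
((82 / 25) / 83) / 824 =41 / 854900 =0.00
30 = 30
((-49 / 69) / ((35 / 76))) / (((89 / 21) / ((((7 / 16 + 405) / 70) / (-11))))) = 862771 / 4503400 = 0.19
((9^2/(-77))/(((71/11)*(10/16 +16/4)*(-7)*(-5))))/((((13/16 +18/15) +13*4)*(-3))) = 0.00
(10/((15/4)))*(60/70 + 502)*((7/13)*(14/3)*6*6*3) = 4730880/13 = 363913.85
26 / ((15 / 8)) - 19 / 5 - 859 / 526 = 66541 / 7890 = 8.43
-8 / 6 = -4 / 3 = -1.33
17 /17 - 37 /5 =-32 /5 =-6.40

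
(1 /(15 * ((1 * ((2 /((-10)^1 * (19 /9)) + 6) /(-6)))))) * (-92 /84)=874 /11781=0.07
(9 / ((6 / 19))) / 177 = 19 / 118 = 0.16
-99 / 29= -3.41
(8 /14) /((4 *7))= 1 /49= 0.02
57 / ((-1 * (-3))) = 19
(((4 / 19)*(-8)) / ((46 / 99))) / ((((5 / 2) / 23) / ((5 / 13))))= -3168 / 247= -12.83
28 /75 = 0.37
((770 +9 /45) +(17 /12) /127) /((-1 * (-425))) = 5869009 /3238500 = 1.81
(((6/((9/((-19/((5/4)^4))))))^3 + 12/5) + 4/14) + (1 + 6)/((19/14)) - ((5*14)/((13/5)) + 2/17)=-158.86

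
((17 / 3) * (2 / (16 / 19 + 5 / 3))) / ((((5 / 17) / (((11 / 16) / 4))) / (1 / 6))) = 5491 / 12480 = 0.44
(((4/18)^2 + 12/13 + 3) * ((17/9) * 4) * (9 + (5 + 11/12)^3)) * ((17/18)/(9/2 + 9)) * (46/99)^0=451474565681/994857552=453.81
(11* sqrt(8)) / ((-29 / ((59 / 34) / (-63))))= 649* sqrt(2) / 31059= 0.03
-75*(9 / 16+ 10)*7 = -88725 / 16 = -5545.31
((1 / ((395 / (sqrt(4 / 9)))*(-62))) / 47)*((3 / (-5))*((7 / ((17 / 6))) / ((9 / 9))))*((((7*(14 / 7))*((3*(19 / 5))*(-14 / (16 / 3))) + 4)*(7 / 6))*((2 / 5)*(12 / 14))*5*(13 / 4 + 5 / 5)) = -174279 / 57551500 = -0.00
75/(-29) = -75/29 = -2.59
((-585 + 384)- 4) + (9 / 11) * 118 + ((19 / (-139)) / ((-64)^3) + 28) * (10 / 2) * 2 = 171.55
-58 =-58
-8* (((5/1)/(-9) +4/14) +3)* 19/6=-69.16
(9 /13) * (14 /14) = 0.69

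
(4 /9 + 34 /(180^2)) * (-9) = -7217 /1800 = -4.01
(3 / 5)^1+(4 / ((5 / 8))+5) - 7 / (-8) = 103 / 8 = 12.88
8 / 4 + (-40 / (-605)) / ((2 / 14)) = 298 / 121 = 2.46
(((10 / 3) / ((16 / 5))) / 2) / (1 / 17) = 425 / 48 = 8.85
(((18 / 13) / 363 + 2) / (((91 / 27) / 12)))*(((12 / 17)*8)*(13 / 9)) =10893312 / 187187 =58.19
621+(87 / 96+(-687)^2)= 15122909 / 32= 472590.91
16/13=1.23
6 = 6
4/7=0.57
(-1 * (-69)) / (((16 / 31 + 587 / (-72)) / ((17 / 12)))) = -218178 / 17045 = -12.80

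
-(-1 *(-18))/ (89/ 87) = -1566/ 89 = -17.60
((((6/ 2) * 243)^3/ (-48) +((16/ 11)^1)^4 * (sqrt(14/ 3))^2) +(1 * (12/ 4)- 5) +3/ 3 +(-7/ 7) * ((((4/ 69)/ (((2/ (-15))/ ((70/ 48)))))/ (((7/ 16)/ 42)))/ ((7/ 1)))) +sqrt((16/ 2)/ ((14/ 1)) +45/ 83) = -130460675695919/ 16163664 +sqrt(375907)/ 581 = -8071230.55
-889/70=-12.70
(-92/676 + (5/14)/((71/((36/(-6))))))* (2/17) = -27932/1427881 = -0.02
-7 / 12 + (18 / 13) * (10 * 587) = 1267829 / 156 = 8127.11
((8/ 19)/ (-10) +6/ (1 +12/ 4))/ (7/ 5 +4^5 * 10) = 277/ 1945866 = 0.00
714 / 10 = 71.40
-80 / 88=-10 / 11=-0.91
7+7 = 14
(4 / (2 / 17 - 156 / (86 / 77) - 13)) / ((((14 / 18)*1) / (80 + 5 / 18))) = -2112590 / 780633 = -2.71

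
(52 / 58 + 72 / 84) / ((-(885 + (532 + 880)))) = -356 / 466291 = -0.00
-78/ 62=-39/ 31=-1.26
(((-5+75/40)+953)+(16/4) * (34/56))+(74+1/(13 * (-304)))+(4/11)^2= 3435832879/3347344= 1026.44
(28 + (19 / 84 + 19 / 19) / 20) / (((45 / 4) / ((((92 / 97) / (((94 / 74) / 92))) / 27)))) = 3690919756 / 581614425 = 6.35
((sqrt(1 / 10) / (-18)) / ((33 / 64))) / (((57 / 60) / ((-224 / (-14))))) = -0.57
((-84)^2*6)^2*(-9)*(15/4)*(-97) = 5867662913280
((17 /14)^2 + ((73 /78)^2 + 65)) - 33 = 5120201 /149058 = 34.35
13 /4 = 3.25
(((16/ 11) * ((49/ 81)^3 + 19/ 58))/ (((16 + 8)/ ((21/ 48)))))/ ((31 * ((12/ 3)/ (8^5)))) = 60644939264/ 15766260147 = 3.85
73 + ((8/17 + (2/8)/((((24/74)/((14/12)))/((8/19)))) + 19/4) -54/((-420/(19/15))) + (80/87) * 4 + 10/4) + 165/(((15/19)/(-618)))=-1904277089252/14753025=-129077.06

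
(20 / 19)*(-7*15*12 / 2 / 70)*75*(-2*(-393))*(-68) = 721548000 / 19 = 37976210.53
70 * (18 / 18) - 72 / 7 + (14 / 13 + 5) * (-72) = -34382 / 91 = -377.82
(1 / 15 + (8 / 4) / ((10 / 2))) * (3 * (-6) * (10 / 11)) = -84 / 11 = -7.64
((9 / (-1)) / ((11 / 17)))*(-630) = 96390 / 11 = 8762.73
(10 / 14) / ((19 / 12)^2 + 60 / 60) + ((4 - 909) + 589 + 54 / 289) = -315.61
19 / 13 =1.46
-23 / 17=-1.35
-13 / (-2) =13 / 2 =6.50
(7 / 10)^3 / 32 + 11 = 352343 / 32000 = 11.01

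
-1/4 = -0.25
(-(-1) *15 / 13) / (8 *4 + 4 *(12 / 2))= 15 / 728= 0.02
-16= -16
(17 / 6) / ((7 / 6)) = 17 / 7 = 2.43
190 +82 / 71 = 191.15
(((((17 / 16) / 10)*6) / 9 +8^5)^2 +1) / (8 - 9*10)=-61847796507169 / 4723200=-13094469.11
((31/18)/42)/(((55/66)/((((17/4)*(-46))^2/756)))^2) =724550604991/4800902400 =150.92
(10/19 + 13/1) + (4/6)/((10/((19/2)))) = 8071/570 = 14.16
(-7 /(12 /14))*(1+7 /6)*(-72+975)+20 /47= -9011399 /564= -15977.66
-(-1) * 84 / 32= 21 / 8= 2.62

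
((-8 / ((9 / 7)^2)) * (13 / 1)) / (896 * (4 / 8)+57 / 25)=-127400 / 911817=-0.14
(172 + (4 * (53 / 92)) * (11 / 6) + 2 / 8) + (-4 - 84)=24419 / 276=88.47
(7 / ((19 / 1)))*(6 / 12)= 7 / 38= 0.18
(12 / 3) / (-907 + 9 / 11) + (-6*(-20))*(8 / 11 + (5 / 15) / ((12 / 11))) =123.93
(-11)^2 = 121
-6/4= -3/2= -1.50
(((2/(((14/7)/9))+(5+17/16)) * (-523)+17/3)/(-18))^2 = 142775912449/746496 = 191261.46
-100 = -100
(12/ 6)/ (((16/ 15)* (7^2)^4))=15/ 46118408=0.00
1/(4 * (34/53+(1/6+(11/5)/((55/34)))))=3975/34474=0.12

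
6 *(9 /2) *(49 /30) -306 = -2619 /10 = -261.90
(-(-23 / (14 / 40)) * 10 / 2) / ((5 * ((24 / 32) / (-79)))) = -145360 / 21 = -6921.90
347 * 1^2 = 347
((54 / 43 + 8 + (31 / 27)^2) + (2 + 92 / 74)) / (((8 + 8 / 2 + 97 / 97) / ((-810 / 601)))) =-1.43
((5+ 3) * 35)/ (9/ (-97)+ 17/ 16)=12416/ 43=288.74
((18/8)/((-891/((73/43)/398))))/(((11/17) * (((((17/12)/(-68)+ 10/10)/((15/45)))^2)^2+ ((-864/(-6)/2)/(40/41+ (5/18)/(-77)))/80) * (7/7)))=-2807670169600/12714303582298182051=-0.00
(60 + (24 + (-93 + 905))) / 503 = 896 / 503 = 1.78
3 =3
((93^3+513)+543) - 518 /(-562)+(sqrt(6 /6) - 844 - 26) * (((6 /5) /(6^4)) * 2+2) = 803674.31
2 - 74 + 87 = 15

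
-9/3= -3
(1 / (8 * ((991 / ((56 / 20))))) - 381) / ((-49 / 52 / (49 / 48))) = 98168369 / 237840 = 412.75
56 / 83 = 0.67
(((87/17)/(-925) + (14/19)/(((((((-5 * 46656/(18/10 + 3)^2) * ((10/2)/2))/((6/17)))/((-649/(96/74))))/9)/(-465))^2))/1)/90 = 143519914494931/20570658750000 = 6.98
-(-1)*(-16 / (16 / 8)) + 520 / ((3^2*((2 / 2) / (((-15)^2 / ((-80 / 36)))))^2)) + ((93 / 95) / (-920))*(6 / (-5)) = 129418533529 / 218500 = 592304.50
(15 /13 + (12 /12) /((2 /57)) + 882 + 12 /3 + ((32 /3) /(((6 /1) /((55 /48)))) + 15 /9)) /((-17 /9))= -645389 /1326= -486.72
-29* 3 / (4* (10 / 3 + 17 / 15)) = -1305 / 268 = -4.87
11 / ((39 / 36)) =132 / 13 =10.15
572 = 572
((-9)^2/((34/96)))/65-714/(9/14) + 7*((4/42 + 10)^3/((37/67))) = 645528368348/54090855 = 11934.15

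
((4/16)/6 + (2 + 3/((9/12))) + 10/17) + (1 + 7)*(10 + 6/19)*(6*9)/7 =4986563/7752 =643.26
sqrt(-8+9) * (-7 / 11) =-0.64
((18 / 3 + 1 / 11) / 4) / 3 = 67 / 132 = 0.51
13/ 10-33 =-317/ 10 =-31.70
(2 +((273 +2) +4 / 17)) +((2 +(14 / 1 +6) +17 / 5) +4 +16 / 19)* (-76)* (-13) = 2563297 / 85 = 30156.44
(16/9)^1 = 16/9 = 1.78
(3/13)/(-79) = -3/1027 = -0.00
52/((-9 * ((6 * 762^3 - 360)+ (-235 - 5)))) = -13/5973083478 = -0.00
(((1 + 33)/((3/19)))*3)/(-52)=-323/26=-12.42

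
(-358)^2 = 128164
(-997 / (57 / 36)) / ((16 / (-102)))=152541 / 38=4014.24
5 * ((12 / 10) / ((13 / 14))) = 84 / 13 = 6.46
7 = 7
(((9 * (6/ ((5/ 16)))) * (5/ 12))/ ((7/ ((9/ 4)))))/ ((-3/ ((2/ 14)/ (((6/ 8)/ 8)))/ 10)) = -5760/ 49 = -117.55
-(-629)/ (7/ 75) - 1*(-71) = 47672/ 7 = 6810.29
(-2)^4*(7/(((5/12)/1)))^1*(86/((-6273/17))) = -62.65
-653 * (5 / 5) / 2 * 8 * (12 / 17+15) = -697404 / 17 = -41023.76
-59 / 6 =-9.83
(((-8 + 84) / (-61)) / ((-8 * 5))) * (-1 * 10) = -19 / 61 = -0.31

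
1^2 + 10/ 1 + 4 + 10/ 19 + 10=485/ 19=25.53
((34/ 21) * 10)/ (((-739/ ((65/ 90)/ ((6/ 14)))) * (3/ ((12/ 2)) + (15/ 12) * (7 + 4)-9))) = -8840/ 1257039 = -0.01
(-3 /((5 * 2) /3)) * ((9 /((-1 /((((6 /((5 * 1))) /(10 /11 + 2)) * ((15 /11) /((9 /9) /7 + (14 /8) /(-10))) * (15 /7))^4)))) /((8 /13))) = 6663515625 /256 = 26029357.91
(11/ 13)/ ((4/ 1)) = 11/ 52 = 0.21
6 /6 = 1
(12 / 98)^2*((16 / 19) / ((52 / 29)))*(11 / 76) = 11484 / 11267893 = 0.00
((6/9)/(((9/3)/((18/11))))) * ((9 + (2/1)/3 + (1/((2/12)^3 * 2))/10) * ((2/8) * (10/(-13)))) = -614/429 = -1.43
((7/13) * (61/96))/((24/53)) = 22631/29952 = 0.76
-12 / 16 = -3 / 4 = -0.75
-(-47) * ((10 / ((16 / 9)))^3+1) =4306939 / 512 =8411.99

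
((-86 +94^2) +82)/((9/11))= 32384/3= 10794.67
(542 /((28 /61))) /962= 16531 /13468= 1.23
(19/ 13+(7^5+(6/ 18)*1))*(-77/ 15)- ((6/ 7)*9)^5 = -1116975301517/ 9832095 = -113605.02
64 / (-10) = -32 / 5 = -6.40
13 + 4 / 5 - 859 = -4226 / 5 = -845.20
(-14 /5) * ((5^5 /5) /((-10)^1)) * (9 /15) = 105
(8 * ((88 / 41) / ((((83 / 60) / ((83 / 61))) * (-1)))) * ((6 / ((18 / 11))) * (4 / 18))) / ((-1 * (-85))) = -61952 / 382653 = -0.16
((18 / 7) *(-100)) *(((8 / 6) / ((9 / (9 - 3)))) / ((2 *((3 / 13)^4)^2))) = -652584576800 / 45927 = -14209170.57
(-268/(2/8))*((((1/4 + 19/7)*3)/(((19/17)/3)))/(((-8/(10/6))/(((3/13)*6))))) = 12762495/1729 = 7381.43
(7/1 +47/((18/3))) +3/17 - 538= -53345/102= -522.99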